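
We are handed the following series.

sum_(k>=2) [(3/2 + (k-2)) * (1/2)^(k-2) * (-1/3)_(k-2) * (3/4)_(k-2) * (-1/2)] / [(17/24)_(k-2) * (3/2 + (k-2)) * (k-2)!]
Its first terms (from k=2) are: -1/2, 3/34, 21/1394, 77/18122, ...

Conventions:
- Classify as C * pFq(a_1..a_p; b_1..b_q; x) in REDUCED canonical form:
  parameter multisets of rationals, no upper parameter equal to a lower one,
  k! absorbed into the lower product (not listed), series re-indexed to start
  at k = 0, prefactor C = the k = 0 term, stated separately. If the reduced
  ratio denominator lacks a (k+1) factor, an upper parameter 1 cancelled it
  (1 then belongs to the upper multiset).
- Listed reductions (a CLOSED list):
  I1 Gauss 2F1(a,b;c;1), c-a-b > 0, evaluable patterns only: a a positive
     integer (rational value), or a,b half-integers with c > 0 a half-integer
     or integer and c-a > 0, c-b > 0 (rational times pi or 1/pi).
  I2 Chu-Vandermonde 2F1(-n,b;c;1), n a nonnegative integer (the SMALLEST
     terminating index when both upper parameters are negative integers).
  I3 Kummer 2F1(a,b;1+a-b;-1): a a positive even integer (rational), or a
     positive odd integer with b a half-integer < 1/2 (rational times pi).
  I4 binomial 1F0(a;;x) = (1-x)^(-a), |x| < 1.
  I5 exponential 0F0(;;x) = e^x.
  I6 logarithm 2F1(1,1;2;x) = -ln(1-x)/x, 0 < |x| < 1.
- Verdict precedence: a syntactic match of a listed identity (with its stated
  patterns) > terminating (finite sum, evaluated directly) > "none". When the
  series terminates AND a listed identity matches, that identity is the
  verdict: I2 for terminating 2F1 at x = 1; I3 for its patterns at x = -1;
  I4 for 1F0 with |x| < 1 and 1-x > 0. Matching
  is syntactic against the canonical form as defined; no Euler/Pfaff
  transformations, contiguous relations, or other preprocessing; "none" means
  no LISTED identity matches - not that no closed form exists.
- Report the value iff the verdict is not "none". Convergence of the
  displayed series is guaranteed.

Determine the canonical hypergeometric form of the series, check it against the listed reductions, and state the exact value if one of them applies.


Structural cue: from the first term -1/2: k + 3/2 divides numerator and denominator alike; prefactor -1/2 after cancelling.
Term ratio: r(k) = (1/2) * (k-1/3) (k+3/4) / [(k+17/24) (k+1)] - rational in k, leading ratio (1/2); with t_0 = -1/2, classification follows.

Canonical form: C = -1/2 times 2F1 with upper {-1/3, 3/4}, lower {17/24}, x = 1/2. Verdict: none. A 2F1 with upper {-1/3, 3/4} fits none of I1-I6 at x = 1/2; the sum runs forever.


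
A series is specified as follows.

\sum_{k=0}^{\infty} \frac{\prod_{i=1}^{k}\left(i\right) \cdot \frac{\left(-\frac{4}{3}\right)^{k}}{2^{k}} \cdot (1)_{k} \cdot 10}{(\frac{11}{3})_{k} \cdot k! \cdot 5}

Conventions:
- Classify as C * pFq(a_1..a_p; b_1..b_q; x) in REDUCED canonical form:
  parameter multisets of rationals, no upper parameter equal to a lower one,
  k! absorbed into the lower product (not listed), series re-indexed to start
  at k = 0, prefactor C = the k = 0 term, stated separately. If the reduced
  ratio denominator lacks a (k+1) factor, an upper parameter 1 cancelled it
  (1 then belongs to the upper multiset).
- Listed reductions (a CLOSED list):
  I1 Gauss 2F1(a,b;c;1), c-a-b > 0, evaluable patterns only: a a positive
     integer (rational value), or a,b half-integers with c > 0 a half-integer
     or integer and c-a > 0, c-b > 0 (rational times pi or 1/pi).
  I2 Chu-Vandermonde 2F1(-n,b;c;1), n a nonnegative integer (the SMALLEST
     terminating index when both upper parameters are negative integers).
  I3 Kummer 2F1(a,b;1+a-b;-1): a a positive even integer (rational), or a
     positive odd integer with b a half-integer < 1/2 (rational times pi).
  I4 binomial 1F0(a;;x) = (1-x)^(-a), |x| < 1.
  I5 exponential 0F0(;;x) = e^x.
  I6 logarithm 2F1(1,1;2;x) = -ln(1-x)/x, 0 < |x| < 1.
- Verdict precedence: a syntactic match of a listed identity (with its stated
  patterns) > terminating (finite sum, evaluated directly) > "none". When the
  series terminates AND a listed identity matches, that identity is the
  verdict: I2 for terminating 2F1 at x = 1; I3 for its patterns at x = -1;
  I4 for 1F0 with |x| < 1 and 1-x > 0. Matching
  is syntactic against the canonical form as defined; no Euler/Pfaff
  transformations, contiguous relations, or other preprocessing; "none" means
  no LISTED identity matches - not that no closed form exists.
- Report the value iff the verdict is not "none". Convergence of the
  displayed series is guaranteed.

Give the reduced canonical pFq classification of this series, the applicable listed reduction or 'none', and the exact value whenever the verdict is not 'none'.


Canonical form: C = 2 times 2F1 with upper {1, 1}, lower {\frac{11}{3}}, x = -\frac{2}{3}. Verdict: none. No listed pattern accepts 2F1(1, 1; \frac{11}{3}; -\frac{2}{3}).

The tell: with t_0 = 2, the two k-th powers (C = 2, x = -2/3) combine into one argument.
Ratio: r(k) = -\frac{2}{3} * (k+1) (k+1) / [(k+\frac{11}{3}) (k+1)] - rational in k, leading ratio -\frac{2}{3}; with t_0 = 2, classification follows.


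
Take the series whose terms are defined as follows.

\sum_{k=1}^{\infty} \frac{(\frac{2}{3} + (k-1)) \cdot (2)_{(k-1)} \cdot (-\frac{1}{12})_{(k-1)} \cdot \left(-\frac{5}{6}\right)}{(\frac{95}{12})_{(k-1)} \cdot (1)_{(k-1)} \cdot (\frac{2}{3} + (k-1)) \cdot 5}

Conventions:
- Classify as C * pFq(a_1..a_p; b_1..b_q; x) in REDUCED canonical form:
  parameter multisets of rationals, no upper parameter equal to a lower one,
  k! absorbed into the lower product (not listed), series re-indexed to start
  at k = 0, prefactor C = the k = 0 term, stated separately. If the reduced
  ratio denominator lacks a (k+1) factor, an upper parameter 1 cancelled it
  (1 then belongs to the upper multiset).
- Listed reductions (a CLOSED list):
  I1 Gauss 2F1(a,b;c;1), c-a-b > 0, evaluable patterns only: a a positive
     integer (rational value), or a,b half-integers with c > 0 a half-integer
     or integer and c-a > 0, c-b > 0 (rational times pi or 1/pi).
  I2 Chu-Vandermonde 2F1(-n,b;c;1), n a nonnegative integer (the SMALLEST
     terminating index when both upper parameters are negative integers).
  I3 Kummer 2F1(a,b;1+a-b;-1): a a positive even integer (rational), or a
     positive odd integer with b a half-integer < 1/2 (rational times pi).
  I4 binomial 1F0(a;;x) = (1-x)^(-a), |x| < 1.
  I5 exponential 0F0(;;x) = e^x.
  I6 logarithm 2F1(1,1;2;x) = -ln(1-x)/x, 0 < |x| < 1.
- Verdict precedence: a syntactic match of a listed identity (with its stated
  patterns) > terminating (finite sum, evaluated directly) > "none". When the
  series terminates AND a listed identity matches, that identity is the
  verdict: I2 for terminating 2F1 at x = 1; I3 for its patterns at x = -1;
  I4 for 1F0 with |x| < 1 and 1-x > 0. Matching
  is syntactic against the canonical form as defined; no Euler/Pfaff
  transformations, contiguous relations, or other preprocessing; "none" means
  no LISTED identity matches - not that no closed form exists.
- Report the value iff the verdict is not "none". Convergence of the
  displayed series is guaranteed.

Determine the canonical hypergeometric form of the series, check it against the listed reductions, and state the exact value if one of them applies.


Key step: t_0 being -\frac{1}{6}, k + 2/3 divides numerator and denominator alike; C = -1/6, x = 1 after cancelling.
Consecutive-term ratio: r(k) = 1 * (k-\frac{1}{12}) (k+2) / [(k+\frac{95}{12}) (k+1)] - rational in k. x = 1; t_0 = -\frac{1}{6}; negate the roots.

Classification (C = -\frac{1}{6}): 2F1 with upper {-\frac{1}{12}, 2}, lower {\frac{95}{12}}, argument x = 1. Verdict at x = 1: Gauss (I1, integer-parameter pattern) matches (x = 1: the Gamma ratio telescopes since c-a-b = 6 > 0 and a = 2 in Z>0). Value: -\frac{5893}{36288}.


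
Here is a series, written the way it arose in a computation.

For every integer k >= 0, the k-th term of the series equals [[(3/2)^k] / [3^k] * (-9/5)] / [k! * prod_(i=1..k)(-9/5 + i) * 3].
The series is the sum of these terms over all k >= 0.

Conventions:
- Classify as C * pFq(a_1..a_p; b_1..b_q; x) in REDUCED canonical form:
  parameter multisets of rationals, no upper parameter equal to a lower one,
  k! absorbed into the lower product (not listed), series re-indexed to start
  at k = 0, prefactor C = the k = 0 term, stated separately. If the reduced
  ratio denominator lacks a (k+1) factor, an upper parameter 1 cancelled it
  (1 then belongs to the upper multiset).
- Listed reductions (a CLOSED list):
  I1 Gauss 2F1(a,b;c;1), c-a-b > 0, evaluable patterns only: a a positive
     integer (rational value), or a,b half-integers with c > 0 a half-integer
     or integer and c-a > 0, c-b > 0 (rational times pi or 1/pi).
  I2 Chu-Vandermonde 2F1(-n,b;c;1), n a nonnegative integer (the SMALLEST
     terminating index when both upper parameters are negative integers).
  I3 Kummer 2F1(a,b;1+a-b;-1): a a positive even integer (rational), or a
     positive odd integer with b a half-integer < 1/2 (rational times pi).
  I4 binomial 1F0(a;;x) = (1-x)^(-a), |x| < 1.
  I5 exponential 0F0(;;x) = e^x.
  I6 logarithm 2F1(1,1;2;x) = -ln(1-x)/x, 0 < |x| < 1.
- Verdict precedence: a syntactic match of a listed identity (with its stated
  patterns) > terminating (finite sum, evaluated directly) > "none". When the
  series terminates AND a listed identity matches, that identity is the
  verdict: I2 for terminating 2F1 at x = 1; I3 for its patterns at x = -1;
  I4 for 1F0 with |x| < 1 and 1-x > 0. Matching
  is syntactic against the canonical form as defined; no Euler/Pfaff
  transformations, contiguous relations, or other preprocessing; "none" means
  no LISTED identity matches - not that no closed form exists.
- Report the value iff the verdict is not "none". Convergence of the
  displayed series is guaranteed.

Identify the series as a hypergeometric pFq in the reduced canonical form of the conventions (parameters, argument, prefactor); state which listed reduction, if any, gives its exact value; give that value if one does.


This is -3/5 * 0F1(-; -4/5; 1/2) in reduced canonical form. Verdict: none. No listed pattern accepts 0F1(-; -4/5; 1/2).

First insight: t_0 being -3/5, the lower running product (prefactor -3/5) is a rising factorial.
Term ratio: r(k) = (1/2) * 1 / [(k-4/5) (k+1)] - rational; roots negated = parameters, x = (1/2), C = -3/5.


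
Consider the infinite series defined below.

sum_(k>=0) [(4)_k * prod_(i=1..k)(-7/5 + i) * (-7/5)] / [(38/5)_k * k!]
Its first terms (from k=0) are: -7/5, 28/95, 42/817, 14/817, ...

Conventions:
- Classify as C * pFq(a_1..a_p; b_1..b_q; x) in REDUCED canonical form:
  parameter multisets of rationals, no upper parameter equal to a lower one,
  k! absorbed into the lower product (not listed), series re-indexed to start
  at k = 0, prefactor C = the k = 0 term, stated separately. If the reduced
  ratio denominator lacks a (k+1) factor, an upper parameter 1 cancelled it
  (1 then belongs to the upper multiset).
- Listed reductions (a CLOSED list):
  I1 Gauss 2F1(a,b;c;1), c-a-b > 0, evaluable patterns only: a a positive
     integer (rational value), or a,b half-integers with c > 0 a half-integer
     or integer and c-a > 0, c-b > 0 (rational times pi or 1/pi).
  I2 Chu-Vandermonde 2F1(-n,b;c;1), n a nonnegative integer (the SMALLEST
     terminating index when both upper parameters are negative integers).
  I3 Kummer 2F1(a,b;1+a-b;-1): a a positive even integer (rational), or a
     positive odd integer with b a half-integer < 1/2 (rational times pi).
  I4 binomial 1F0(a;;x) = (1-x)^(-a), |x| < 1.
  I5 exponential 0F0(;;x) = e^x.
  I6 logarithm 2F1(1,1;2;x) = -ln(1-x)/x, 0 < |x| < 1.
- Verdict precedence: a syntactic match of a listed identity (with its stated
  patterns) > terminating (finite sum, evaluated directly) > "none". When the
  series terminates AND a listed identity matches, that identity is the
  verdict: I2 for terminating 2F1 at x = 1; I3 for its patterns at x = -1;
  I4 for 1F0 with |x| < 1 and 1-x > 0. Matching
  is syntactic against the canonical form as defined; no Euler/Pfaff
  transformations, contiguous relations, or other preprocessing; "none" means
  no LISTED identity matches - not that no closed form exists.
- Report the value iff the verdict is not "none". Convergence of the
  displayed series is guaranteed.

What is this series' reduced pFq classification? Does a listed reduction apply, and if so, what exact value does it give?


The tell: x = 1 and the running product (prefactor -7/5) telescopes to a rising factorial.
Term ratio: r(k) = 1 * (k-2/5) (k+4) / [(k+38/5) (k+1)] - rational in k. x = 1; t_0 = -7/5; negate the roots.

Canonical form: C = -7/5 times 2F1 with upper {-2/5, 4}, lower {38/5}, x = 1. Verdict: Gauss (I1, integer-parameter pattern) matches (x = 1: the Gamma ratio telescopes since c-a-b = 4 > 0 and a = 4 in Z>0). Value: -15939/15625.


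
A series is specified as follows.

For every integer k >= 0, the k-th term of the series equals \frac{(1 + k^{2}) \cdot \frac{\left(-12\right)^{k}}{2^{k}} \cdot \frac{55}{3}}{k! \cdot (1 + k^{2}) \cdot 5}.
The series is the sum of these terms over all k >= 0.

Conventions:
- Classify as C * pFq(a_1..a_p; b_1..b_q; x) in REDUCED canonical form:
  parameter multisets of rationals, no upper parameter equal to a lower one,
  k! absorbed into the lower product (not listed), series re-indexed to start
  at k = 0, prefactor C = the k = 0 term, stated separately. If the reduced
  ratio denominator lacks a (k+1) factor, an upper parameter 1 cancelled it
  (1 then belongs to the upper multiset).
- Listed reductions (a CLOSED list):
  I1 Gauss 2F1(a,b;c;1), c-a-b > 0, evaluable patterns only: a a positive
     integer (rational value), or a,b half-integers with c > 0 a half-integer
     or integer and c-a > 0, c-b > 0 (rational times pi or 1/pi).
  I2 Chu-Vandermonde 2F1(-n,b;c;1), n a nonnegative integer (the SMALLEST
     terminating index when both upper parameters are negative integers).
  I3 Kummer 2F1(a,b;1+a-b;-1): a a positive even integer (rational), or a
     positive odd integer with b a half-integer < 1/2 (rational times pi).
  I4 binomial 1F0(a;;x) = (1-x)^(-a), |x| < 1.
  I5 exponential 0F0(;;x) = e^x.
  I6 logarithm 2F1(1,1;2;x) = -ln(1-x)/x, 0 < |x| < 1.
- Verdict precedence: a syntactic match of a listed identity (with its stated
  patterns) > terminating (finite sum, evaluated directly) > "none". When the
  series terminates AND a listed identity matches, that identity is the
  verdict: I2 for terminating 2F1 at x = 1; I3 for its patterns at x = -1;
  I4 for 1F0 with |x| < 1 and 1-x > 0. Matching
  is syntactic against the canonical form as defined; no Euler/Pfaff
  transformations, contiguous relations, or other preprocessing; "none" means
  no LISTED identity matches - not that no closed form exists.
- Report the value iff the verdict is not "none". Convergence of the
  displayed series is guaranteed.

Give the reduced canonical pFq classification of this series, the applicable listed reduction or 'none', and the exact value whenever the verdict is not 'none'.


This is \frac{11}{3} * 0F0(-; -; -6) in reduced canonical form. Verdict: exponential (I5) matches (the 0F0 exponential series at x = -6). Exact value: \frac{11}{3} \cdot e^{-6}.

The tell: with t_0 = \frac{11}{3}, the two k-th powers (C = 11/3, x = -6) combine into one argument.
Term ratio: r(k) = -6 * 1 / [(k+1)] - rational; roots negated = parameters, x = -6, C = \frac{11}{3}.


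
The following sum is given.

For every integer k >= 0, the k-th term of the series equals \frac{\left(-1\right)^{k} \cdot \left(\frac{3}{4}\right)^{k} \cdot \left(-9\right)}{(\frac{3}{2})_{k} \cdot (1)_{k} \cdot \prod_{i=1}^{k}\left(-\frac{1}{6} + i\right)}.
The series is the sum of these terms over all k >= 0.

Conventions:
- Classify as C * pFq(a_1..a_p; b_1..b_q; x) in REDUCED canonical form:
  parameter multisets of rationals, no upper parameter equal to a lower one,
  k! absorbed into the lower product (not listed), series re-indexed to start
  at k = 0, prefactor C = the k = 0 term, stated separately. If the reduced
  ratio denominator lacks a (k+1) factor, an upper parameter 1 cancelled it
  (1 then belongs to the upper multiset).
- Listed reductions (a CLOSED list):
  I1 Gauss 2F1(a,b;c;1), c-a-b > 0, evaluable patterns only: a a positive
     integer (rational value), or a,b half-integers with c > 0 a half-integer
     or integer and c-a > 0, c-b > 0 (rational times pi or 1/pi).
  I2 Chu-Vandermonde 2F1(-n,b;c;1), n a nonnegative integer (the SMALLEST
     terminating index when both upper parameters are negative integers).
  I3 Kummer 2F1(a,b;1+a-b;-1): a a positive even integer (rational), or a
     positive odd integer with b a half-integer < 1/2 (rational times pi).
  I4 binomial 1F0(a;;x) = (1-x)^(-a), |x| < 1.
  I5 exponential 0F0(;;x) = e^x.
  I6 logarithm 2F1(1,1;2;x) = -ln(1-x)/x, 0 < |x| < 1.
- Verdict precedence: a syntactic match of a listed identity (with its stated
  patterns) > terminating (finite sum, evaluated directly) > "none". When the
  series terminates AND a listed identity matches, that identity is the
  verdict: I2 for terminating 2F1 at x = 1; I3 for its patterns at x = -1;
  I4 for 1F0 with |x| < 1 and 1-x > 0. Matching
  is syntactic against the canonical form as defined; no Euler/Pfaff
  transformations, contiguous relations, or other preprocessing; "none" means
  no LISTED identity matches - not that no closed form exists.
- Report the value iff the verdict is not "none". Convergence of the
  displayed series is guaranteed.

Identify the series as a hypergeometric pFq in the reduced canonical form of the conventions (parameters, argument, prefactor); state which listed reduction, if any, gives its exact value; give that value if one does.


The tell: t_0 = -9 here, and the (-1)^k factor (prefactor -9) folds into the argument's sign.
Ratio: r(k) = -\frac{3}{4} * 1 / [(k+\frac{5}{6}) (k+\frac{3}{2}) (k+1)] ; factor over Q: parameters, x = -\frac{3}{4}, and C = -9.

The series (x = -\frac{3}{4}) is 0F2: upper {-}, lower {\frac{5}{6}, \frac{3}{2}}, prefactor -9. Verdict: none (x = -\frac{3}{4}): each listed identity misses the multisets {-} ; {\frac{5}{6}, \frac{3}{2}}.


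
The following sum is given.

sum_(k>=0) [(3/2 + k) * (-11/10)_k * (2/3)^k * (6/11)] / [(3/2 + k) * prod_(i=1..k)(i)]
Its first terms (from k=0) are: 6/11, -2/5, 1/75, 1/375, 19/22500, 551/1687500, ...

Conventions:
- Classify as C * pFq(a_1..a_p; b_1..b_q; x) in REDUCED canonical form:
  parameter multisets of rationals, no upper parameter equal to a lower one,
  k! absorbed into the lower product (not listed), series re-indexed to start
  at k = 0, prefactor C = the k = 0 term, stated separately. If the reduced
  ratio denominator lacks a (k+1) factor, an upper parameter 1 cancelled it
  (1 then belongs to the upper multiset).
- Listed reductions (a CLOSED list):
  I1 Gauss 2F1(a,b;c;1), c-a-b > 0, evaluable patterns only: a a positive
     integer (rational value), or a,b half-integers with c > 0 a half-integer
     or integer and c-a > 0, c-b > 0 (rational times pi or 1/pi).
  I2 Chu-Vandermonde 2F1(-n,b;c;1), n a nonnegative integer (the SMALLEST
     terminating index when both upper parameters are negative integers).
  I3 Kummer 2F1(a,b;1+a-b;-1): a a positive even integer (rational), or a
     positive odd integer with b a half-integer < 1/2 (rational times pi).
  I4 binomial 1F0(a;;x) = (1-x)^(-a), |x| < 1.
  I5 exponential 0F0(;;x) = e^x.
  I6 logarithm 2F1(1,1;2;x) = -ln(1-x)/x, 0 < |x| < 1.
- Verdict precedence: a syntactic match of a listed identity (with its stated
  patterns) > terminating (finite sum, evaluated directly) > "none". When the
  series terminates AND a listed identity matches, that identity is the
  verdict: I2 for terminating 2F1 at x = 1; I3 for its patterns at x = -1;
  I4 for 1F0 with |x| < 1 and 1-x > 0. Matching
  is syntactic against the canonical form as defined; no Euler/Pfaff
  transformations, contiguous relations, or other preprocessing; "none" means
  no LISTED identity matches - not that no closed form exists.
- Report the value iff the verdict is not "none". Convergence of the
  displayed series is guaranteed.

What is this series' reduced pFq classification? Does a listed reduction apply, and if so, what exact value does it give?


First insight: with t_0 = 6/11, the product of the first k integers (C = 6/11) is k!.
Adjacent-term ratio: r(k) = (2/3) * (k-11/10) / [(k+1)] ; factor over Q: parameters, x = (2/3), and C = 6/11.

Classification (C = 6/11): 1F0 with upper {-11/10}, lower {-}, argument x = 2/3. Verdict: this is the binomial series (I4) (the 1F0 binomial series: exponent 11/10, x = 2/3). Hence: (6/11) * (1/3)^(11/10).


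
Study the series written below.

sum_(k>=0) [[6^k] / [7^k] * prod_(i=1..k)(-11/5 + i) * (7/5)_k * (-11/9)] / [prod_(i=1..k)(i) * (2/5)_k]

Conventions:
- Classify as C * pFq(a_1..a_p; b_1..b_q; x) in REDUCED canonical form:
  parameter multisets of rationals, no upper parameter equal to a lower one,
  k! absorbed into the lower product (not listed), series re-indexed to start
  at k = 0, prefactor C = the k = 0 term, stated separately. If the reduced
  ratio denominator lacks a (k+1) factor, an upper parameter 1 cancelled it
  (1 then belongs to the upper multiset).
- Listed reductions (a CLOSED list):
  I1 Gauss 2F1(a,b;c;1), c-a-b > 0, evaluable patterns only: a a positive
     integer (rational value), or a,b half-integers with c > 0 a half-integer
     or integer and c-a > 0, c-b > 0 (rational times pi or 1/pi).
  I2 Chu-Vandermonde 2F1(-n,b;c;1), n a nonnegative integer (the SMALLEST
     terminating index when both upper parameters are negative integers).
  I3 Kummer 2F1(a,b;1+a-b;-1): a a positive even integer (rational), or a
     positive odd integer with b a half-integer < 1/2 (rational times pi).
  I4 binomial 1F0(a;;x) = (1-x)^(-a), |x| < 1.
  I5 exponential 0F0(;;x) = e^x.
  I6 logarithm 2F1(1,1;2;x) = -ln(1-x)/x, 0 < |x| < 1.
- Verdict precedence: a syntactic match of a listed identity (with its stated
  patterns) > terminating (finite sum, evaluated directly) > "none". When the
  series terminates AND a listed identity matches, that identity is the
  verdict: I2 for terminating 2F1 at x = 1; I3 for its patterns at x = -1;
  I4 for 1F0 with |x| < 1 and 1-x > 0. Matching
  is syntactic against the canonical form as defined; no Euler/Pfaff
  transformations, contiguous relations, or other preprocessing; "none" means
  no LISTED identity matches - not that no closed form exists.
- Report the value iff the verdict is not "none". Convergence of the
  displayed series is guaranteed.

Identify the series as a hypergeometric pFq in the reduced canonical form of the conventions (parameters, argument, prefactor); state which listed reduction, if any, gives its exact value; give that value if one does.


This is -11/9 * 2F1(-6/5, 7/5; 2/5; 6/7) in reduced canonical form. Verdict: none - this 2F1 at x = 6/7 matches no listed pattern, and upper {-6/5, 7/5} holds no stopper.

Key step: with t_0 = -11/9, the product of the first k integers (prefactor -11/9) is k!.
Step ratio: r(k) = (6/7) * (k-6/5) (k+7/5) / [(k+2/5) (k+1)] - rational in k, leading ratio (6/7); with t_0 = -11/9, classification follows.


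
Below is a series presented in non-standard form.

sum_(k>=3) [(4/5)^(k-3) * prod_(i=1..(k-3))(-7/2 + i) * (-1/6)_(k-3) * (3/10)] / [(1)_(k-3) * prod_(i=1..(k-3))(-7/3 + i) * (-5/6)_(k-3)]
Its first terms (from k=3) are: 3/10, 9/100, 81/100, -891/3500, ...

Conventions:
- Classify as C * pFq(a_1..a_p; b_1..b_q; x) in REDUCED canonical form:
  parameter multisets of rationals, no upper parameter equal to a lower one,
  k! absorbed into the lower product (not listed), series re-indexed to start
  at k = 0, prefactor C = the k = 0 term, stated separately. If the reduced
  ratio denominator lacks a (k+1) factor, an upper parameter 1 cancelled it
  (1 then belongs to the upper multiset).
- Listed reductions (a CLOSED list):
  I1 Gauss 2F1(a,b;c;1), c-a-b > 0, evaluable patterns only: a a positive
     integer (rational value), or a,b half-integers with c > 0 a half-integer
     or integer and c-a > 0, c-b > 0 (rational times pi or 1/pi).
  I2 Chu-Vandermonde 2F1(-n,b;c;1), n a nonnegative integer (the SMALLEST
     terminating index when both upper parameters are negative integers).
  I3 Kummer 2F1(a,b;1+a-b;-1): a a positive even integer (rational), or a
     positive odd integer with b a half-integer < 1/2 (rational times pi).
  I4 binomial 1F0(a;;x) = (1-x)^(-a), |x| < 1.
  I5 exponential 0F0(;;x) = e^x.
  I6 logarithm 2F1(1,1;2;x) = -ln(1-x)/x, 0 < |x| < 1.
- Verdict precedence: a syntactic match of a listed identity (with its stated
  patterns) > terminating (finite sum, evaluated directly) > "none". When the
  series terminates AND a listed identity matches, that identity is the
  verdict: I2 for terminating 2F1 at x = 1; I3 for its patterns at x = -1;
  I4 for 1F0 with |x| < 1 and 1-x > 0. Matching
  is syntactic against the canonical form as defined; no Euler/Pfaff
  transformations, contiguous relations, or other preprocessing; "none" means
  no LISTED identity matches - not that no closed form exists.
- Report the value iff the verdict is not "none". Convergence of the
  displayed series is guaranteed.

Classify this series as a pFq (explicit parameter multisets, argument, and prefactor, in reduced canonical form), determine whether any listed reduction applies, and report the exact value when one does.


The tell: with t_0 = 3/10, (1)_k (C = 3/10) is k! itself.
Adjacent-term ratio: r(k) = (4/5) * (k-5/2) (k-1/6) / [(k-4/3) (k-5/6) (k+1)] - rational in k. x = (4/5); t_0 = 3/10; negate the roots.

Reduced: x = 4/5, 2F2, upper = {-5/2, -1/6}, lower = {-4/3, -5/6}, C = 3/10. Verdict: none. Every listed pattern misses the 2F2 form at 4/5, upper {-5/2, -1/6}.


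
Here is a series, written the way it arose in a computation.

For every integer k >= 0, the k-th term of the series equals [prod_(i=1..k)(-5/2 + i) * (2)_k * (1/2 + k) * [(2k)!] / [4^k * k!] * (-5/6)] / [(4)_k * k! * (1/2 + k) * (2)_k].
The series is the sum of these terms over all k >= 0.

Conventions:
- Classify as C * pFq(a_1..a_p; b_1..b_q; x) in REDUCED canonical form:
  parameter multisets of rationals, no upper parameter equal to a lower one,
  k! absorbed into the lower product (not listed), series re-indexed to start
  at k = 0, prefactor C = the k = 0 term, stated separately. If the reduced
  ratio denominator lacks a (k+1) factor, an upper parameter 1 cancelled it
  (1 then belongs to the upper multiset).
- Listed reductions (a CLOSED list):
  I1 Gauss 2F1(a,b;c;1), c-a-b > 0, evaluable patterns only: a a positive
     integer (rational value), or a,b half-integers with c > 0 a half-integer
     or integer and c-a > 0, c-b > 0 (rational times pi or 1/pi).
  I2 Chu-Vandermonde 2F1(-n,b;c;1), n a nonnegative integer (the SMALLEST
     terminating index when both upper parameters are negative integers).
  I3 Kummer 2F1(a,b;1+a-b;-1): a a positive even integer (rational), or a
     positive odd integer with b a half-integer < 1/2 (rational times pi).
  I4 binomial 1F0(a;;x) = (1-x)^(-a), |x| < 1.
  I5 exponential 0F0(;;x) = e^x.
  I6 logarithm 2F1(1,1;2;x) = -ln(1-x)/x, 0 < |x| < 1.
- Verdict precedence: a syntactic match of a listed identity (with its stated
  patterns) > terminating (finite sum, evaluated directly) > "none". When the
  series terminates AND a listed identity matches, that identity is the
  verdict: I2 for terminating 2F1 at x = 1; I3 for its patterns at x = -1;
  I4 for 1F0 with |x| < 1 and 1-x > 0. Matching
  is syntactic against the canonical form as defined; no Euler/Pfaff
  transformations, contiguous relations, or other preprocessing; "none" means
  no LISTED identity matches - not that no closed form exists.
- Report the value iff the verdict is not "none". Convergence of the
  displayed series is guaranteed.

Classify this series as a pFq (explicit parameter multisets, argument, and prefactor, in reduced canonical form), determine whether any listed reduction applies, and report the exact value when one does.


Classification (C = -5/6): 2F1 with upper {-3/2, 1/2}, lower {4}, argument x = 1. Verdict: Gauss's theorem I1 (half-integer case) applies (x = 1; upper {-3/2, 1/2} half-integers, c = 4 in the evaluable pattern). Exact value: (-2048/945) / pi.

Key step: with t_0 = -5/6, striking the common factor k + 1/2 reduces the term (C = -5/6, x = 1).
Ratio: r(k) = 1 * (k-3/2) (k+1/2) / [(k+4) (k+1)] ; factor over Q: parameters, x = 1, and C = -5/6.


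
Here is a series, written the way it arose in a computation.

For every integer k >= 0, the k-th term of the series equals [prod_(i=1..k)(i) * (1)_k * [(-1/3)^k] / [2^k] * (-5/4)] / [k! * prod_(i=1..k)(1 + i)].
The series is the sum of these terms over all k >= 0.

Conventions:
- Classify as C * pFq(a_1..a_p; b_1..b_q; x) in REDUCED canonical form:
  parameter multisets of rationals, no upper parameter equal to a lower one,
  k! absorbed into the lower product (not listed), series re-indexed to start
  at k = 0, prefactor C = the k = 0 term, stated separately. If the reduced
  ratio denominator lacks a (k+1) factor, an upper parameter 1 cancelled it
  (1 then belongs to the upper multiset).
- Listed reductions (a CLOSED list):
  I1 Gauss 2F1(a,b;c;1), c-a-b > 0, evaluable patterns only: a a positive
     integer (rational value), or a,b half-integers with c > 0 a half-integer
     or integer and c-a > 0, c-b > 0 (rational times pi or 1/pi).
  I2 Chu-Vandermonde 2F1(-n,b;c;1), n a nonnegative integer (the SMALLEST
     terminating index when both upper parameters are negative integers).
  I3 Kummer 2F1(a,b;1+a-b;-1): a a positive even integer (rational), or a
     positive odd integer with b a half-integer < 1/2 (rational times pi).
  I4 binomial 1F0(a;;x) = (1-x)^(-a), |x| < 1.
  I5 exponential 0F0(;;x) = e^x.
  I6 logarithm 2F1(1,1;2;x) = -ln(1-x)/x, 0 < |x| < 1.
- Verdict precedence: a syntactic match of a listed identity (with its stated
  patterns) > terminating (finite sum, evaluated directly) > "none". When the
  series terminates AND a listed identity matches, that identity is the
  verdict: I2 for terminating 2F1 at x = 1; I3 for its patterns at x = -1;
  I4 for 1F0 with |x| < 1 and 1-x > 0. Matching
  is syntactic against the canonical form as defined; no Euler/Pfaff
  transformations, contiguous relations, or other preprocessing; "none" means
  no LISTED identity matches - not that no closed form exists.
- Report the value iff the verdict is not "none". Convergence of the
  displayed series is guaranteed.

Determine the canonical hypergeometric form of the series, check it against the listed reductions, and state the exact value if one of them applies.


Classification (C = -5/4): 2F1 with upper {1, 1}, lower {2}, argument x = -1/6. Verdict (x = -1/6): the logarithmic series (I6) applies (the logarithm: parameters (1,1;2), x = -1/6). Its exact value is (-15/2) * ln(7/6).

Structural cue: from the first term -5/4: the two k-th powers (prefactor -5/4) combine into one argument.
Term ratio: r(k) = (-1/6) * (k+1) (k+1) / [(k+2) (k+1)] - poly over poly, x = (-1/6) from leading terms; C = -5/4 at k = 0.


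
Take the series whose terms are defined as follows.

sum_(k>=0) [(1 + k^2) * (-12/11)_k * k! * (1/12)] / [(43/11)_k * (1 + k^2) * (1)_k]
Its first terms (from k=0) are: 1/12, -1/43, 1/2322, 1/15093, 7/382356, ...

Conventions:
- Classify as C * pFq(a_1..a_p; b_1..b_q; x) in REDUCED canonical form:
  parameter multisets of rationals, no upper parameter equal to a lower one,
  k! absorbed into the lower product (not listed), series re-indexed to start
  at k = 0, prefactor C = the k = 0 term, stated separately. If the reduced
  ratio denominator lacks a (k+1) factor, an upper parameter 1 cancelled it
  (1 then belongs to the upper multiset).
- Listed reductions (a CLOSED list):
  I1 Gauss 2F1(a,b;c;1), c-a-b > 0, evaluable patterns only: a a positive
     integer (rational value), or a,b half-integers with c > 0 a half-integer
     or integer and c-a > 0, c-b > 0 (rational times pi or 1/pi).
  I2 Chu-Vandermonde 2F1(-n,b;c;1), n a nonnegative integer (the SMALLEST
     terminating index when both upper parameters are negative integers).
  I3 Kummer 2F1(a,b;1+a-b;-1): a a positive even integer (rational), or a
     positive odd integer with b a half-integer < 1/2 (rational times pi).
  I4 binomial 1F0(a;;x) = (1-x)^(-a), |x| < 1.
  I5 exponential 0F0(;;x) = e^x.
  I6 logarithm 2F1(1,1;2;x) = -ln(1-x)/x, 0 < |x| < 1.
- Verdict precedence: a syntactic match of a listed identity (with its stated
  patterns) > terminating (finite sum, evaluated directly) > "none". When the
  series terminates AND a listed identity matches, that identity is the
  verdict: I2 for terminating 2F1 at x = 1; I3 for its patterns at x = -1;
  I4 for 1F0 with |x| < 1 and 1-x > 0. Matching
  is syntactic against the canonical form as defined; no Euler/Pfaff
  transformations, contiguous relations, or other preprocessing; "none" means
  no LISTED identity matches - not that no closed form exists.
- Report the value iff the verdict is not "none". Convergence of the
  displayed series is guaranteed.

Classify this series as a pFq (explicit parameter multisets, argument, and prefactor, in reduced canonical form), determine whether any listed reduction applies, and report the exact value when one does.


At argument 1: a 2F1 with upper {-12/11, 1}, lower {43/11}, scaled by C = 1/12. Verdict at x = 1: the Gauss summation I1 matches (x = 1: the Gamma ratio telescopes since c-a-b = 4 > 0 and a = 1 in Z>0). Value: 2/33.

Structural cue: t_0 being 1/12, the factorial ratio (prefactor 1/12) (k+a-1)!/(a-1)! is a rising factorial (a)_k.
Adjacent-term ratio: r(k) = 1 * (k-12/11) (k+1) / [(k+43/11) (k+1)] - poly over poly, x = 1 from leading terms; C = 1/12 at k = 0.


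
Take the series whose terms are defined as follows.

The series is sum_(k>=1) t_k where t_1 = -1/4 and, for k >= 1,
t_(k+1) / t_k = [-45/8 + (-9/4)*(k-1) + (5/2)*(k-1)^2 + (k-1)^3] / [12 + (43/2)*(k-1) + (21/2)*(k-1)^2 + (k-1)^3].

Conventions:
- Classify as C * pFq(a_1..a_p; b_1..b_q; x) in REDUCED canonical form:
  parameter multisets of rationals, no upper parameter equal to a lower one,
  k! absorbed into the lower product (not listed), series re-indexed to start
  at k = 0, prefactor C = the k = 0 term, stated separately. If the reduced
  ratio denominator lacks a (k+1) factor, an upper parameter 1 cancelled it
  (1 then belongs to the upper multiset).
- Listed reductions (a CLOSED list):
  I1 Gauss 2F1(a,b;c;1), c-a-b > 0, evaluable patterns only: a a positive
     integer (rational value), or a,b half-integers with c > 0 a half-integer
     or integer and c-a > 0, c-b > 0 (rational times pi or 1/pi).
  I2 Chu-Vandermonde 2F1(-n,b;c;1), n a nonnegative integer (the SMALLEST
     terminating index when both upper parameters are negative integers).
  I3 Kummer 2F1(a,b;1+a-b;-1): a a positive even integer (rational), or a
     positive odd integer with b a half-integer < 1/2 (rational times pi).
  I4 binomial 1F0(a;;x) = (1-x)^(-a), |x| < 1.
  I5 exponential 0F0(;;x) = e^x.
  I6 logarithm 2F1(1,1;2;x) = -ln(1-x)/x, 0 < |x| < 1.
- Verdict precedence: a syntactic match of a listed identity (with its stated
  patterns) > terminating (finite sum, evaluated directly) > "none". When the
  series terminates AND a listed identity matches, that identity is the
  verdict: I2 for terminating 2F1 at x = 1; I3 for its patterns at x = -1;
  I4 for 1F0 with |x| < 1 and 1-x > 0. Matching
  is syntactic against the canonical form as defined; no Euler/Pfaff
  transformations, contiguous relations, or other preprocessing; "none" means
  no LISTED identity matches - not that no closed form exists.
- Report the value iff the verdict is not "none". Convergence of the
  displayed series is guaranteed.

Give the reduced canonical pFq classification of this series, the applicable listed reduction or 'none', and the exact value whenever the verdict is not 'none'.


At argument 1: a 2F1 with upper {-3/2, 5/2}, lower {8}, scaled by C = -1/4. Verdict: this is Gauss (I1, half-integer pattern) (x = 1; upper {-3/2, 5/2} half-integers, c = 8 in the evaluable pattern). Exact value: (-1048576/2297295) / pi.

Key observation: with t_0 = -1/4, cancel k + 3/2 from the displayed ratio first; then C = -1/4, x = 1.
Adjacent-term ratio: r(k) = 1 * (k-3/2) (k+5/2) / [(k+8) (k+1)] - rational; roots negated = parameters, x = 1, C = -1/4.


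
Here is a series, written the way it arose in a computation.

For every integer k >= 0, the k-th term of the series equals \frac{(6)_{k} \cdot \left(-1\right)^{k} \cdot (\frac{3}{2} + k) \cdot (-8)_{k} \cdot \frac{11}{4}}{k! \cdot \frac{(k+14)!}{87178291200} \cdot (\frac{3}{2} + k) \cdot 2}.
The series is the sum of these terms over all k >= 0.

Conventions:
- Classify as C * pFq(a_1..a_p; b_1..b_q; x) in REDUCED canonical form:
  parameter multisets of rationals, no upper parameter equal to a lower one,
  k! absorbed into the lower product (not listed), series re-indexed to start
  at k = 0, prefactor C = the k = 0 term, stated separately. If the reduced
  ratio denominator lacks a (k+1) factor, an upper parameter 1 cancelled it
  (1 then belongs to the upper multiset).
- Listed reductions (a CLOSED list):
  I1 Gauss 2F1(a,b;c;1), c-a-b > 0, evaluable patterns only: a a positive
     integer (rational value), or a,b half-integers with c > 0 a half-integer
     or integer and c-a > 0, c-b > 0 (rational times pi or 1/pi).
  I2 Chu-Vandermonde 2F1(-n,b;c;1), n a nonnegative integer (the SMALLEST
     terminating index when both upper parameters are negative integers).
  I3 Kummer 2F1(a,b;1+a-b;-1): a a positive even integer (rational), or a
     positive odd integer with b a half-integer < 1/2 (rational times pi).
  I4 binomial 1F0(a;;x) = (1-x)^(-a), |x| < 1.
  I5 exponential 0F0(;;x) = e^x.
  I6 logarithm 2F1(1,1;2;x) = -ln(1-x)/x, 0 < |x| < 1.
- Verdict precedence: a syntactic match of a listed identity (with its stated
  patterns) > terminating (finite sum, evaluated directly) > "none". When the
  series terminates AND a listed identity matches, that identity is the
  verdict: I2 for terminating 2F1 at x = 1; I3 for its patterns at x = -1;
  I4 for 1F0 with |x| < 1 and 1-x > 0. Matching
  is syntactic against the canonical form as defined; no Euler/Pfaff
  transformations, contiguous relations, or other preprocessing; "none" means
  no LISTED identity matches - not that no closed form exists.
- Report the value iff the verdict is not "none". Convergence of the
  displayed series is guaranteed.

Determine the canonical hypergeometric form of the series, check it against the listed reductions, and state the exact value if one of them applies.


First insight: t_0 being \frac{11}{8}, the constant factors (C = 11/8) combine into one prefactor.
Term ratio: r(k) = -1 * (k-8) (k+6) / [(k+15) (k+1)] - rational in k, leading ratio -1; with t_0 = \frac{11}{8}, classification follows.

With C = \frac{11}{8}: the canonical form is 2F1(-8, 6; 15; -1). Verdict: Kummer's theorem (I3) fires (x = -1; c = 15 equals 1+a-b for upper {-8, 6}: listed pattern). Value: \frac{1001}{40}.


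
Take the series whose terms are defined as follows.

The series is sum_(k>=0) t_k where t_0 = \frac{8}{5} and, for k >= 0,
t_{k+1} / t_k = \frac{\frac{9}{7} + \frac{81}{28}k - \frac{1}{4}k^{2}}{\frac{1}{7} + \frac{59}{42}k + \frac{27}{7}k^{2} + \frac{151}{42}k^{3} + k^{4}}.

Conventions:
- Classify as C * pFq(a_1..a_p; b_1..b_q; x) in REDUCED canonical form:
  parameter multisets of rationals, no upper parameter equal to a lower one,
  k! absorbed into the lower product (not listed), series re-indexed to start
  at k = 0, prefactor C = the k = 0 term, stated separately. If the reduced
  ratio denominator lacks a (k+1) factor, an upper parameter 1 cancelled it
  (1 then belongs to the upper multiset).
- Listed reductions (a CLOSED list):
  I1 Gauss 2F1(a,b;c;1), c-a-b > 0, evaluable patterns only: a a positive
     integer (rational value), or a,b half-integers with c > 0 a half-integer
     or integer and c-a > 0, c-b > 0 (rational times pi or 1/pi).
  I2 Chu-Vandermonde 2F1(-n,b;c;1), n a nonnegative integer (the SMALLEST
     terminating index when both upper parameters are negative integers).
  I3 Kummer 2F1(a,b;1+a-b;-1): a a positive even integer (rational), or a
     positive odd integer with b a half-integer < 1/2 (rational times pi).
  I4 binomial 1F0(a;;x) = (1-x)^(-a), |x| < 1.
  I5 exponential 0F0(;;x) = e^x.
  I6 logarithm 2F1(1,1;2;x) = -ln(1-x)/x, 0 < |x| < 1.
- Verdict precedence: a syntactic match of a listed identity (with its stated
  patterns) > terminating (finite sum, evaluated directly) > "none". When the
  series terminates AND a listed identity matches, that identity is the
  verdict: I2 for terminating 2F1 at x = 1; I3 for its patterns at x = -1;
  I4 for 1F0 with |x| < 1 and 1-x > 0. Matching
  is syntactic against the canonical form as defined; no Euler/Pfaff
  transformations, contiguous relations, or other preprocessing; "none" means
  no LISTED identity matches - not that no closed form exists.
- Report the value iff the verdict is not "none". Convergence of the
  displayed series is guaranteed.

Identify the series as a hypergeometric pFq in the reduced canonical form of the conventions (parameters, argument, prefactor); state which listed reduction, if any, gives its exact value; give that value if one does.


First insight: t_0 = \frac{8}{5} here, and roots of the ratio polynomials (C = 8/5, x = -1/4) are the negated parameters.
Step ratio: r(k) = -\frac{1}{4} * (k-12) / [(k+\frac{1}{6}) (k+2) (k+1)] - rational in k, leading ratio -\frac{1}{4}; with t_0 = \frac{8}{5}, classification follows.

Reduced: x = -\frac{1}{4}, 1F2, upper = {-12}, lower = {\frac{1}{6}, 2}, C = \frac{8}{5}. Verdict: terminating - upper -12 stops the sum at k = 12; the 13 terms are added exactly. Value: \frac{34229670439878821518216318547}{1540438238964375855104000000}.
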